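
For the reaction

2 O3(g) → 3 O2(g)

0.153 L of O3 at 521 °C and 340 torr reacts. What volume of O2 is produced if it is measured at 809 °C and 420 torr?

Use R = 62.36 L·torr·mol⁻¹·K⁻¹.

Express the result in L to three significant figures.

n(O3) = PV/RT = (340 × 0.153) / (62.36 × 794.15) = 0.001050 mol
n(O2) = (3/2) × 0.001050 = 0.001575 mol
V = nRT/P = 0.001575 × 62.36 × 1082.15 / 420 = 0.2531 L

0.253 L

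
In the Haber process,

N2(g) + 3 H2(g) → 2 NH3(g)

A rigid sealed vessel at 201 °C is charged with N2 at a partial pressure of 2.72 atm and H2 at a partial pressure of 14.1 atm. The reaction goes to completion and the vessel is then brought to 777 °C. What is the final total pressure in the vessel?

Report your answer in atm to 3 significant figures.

Because the vessel is rigid and T is held at 201 °C, work the stoichiometry in partial pressures (P_i = n_iRT/V).
P(H2) required for 2.72 atm of N2 = (3/1) × 2.72 = 8.160 atm; available 14.1 atm, so N2 is limiting.
P(H2) remaining = 14.1 − (3/1) × 2.72 = 5.940 atm
P(gaseous products) = (2)/1 × 2.72 = 5.440 atm
P_total at 201 °C = 5.940 + 5.440 = 11.38 atm
Scaling to 777 °C: P = 11.38 × 1050.15/474.15 = 25.20 atm

25.2 atm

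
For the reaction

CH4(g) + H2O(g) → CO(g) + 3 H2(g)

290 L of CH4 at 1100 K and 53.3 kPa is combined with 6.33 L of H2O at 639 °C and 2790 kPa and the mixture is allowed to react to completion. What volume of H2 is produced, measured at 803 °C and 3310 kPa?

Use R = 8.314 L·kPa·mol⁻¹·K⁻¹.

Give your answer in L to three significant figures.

n(CH4) = PV/RT = (53.3 × 290) / (8.314 × 1100) = 1.690 mol
n(H2O) = PV/RT = (2790 × 6.33) / (8.314 × 912.15) = 2.329 mol
For 1.690 mol CH4, stoichiometry requires (1/1) × 1.690 = 1.690 mol H2O; 2.329 mol is available, so CH4 is limiting.
n(H2) = (3/1) × 1.690 = 5.070 mol
V(H2) = nRT/P = 5.070 × 8.314 × 1076.15 / 3310 = 13.70 L

13.7 L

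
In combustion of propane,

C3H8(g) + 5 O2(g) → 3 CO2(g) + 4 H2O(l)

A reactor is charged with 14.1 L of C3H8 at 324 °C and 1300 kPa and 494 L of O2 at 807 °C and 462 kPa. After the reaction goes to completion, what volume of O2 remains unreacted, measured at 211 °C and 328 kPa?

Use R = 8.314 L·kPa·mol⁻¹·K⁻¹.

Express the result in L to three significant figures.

n(C3H8) = PV/RT = (1300 × 14.1) / (8.314 × 597.15) = 3.692 mol
n(O2) = PV/RT = (462 × 494) / (8.314 × 1080.15) = 25.41 mol
For 3.692 mol C3H8, stoichiometry requires (5/1) × 3.692 = 18.46 mol O2; 25.41 mol is available, so C3H8 is limiting.
n(O2) consumed = (5/1) × 3.692 = 18.46 mol; remaining = 25.41 − 18.46 = 6.950 mol
V(O2) = nRT/P = 6.950 × 8.314 × 484.15 / 328 = 85.29 L

85.3 L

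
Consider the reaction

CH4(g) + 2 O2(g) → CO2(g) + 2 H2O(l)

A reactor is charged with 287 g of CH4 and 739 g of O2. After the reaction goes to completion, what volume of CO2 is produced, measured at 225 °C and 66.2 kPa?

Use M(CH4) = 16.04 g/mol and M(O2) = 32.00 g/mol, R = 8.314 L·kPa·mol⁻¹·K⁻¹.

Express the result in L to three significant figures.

n(CH4) = 287 / 16.04 = 17.89 mol
n(O2) = 739 / 32.00 = 23.09 mol
For 17.89 mol CH4, stoichiometry requires (2/1) × 17.89 = 35.78 mol O2; 23.09 mol is available, so O2 is limiting.
n(CO2) = (1/2) × 23.09 = 11.54 mol
V(CO2) = nRT/P = 11.54 × 8.314 × 498.15 / 66.2 = 722.0 L

722 L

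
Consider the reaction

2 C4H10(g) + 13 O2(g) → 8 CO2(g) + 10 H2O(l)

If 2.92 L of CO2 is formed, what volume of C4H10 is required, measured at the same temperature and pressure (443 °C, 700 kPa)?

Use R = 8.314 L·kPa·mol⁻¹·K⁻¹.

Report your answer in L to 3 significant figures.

At constant T and P, gas volumes are in the mole ratio: V(C4H10) = (2/8) × 2.92 = 0.7300 L

0.730 L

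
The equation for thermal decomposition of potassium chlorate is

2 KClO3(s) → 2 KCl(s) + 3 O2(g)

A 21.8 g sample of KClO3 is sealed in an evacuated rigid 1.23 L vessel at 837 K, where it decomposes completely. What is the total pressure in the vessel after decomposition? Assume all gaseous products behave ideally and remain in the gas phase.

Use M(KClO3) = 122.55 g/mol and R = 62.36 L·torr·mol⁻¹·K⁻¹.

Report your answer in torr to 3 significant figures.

n(KClO3) = 21.8 / 122.55 = 0.1779 mol
n(gas produced) = (3/2) × 0.1779 = 0.2669 mol
P = nRT/V = 0.2669 × 62.36 × 837 / 1.23 = 11330 torr

11300 torr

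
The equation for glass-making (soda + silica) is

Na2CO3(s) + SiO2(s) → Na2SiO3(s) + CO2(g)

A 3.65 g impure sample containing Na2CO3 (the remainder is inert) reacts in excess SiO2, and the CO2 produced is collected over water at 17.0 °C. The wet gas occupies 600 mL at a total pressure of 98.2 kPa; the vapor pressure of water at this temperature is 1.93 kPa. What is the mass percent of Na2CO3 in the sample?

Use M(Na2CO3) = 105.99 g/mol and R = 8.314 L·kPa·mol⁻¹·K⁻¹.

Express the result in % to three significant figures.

69.5 %

P(CO2) = 98.2 − 1.93 = 96.27 kPa
n(CO2) = PV/RT = (96.27 × 0.6000) / (8.314 × 290.15) = 0.02394 mol
n(Na2CO3) = (1/1) × 0.02394 = 0.02394 mol
m(Na2CO3) = 0.02394 × 105.99 = 2.537 g
%Na2CO3 = 2.537 / 3.65 × 100 = 69.51%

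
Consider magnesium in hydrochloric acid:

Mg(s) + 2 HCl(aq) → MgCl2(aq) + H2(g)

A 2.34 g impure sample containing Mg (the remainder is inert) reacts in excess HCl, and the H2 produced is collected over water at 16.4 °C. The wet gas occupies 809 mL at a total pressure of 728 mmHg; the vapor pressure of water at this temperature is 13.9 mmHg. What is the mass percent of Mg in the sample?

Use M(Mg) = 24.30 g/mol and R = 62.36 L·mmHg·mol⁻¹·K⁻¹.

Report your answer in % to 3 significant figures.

33.2 %

P(H2) = 728 − 13.9 = 714.1 mmHg
n(H2) = PV/RT = (714.1 × 0.8090) / (62.36 × 289.55) = 0.03199 mol
n(Mg) = (1/1) × 0.03199 = 0.03199 mol
m(Mg) = 0.03199 × 24.30 = 0.7774 g
%Mg = 0.7774 / 2.34 × 100 = 33.22%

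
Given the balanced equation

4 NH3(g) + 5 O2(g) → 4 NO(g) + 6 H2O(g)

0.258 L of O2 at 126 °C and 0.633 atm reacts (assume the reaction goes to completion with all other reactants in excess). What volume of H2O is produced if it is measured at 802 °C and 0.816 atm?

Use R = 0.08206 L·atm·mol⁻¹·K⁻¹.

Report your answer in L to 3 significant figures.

0.647 L

n(O2) = PV/RT = (0.633 × 0.258) / (0.08206 × 399.15) = 0.004986 mol
n(H2O) = (6/5) × 0.004986 = 0.005983 mol
V = nRT/P = 0.005983 × 0.08206 × 1075.15 / 0.816 = 0.6469 L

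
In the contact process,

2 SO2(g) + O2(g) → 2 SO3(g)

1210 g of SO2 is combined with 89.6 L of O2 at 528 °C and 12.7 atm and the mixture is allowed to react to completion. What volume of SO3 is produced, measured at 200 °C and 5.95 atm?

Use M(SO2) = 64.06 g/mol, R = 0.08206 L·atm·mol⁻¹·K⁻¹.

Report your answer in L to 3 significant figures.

n(SO2) = 1210 / 64.06 = 18.89 mol
n(O2) = PV/RT = (12.7 × 89.6) / (0.08206 × 801.15) = 17.31 mol
For 18.89 mol SO2, stoichiometry requires (1/2) × 18.89 = 9.445 mol O2; 17.31 mol is available, so SO2 is limiting.
n(SO3) = (2/2) × 18.89 = 18.89 mol
V(SO3) = nRT/P = 18.89 × 0.08206 × 473.15 / 5.95 = 123.3 L

123 L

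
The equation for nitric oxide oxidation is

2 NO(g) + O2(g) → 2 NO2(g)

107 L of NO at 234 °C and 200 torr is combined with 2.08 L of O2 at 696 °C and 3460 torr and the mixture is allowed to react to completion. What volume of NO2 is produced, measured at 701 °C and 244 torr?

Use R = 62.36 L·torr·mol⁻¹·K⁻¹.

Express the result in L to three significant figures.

59.3 L

n(NO) = PV/RT = (200 × 107) / (62.36 × 507.15) = 0.6767 mol
n(O2) = PV/RT = (3460 × 2.08) / (62.36 × 969.15) = 0.1191 mol
For 0.6767 mol NO, stoichiometry requires (1/2) × 0.6767 = 0.3383 mol O2; 0.1191 mol is available, so O2 is limiting.
n(NO2) = (2/1) × 0.1191 = 0.2382 mol
V(NO2) = nRT/P = 0.2382 × 62.36 × 974.15 / 244 = 59.30 L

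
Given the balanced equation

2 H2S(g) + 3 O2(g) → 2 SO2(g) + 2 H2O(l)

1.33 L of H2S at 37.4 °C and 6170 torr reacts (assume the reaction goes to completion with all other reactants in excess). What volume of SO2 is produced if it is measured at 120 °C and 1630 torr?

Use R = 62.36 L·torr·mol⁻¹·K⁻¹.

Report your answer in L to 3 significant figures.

n(H2S) = PV/RT = (6170 × 1.33) / (62.36 × 310.55) = 0.4237 mol
n(SO2) = (2/2) × 0.4237 = 0.4237 mol
V = nRT/P = 0.4237 × 62.36 × 393.15 / 1630 = 6.373 L

6.37 L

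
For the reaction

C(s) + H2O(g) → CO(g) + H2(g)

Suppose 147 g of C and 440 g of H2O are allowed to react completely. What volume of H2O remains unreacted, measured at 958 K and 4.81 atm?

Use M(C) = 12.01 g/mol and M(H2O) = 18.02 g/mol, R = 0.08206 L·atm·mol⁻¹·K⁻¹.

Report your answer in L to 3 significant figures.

n(C) = 147 / 12.01 = 12.24 mol
n(H2O) = 440 / 18.02 = 24.42 mol
For 12.24 mol C, stoichiometry requires (1/1) × 12.24 = 12.24 mol H2O; 24.42 mol is available, so C is limiting.
n(H2O) consumed = (1/1) × 12.24 = 12.24 mol; remaining = 24.42 − 12.24 = 12.18 mol
V(H2O) = nRT/P = 12.18 × 0.08206 × 958 / 4.81 = 199.1 L

199 L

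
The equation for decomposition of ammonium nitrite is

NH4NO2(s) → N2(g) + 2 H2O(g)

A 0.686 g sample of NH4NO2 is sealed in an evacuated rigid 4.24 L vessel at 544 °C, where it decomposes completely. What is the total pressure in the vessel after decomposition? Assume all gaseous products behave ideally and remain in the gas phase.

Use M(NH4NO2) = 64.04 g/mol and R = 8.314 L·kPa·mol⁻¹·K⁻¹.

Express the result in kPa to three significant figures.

51.5 kPa

n(NH4NO2) = 0.686 / 64.04 = 0.01071 mol
n(gas produced) = (3/1) × 0.01071 = 0.03213 mol
P = nRT/V = 0.03213 × 8.314 × 817.15 / 4.24 = 51.48 kPa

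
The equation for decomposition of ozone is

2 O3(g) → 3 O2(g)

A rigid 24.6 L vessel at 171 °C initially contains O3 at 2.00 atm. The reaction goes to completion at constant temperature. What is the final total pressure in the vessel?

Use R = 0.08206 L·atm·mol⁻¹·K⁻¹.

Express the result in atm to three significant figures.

Rigid vessel, constant T ⇒ P scales with total gas moles (2 → 3).
P_final = (3/2) × 2.00 = 3.000 atm

3.00 atm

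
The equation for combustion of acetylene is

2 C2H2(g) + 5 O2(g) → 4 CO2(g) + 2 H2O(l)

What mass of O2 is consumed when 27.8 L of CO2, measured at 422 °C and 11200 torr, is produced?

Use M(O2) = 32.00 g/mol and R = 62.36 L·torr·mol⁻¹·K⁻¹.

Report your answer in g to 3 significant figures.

n(CO2) = PV/RT = (11200 × 27.8) / (62.36 × 695.15) = 7.183 mol
n(O2) = (5/4) × 7.183 = 8.979 mol
m(O2) = 8.979 × 32.00 = 287.3 g

287 g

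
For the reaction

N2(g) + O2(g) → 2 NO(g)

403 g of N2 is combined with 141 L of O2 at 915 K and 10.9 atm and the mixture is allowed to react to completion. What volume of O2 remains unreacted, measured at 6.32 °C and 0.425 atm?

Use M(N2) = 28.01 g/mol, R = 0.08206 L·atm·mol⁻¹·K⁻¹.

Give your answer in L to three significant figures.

n(N2) = 403 / 28.01 = 14.39 mol
n(O2) = PV/RT = (10.9 × 141) / (0.08206 × 915) = 20.47 mol
For 14.39 mol N2, stoichiometry requires (1/1) × 14.39 = 14.39 mol O2; 20.47 mol is available, so N2 is limiting.
n(O2) consumed = (1/1) × 14.39 = 14.39 mol; remaining = 20.47 − 14.39 = 6.080 mol
V(O2) = nRT/P = 6.080 × 0.08206 × 279.47 / 0.425 = 328.1 L

328 L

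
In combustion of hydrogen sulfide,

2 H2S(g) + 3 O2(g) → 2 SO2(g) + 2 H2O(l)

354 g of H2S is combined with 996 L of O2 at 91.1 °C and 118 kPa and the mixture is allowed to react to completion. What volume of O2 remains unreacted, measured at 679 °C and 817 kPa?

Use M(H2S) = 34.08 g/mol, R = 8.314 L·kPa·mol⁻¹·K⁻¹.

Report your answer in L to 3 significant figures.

n(H2S) = 354 / 34.08 = 10.39 mol
n(O2) = PV/RT = (118 × 996) / (8.314 × 364.25) = 38.81 mol
For 10.39 mol H2S, stoichiometry requires (3/2) × 10.39 = 15.59 mol O2; 38.81 mol is available, so H2S is limiting.
n(O2) consumed = (3/2) × 10.39 = 15.59 mol; remaining = 38.81 − 15.59 = 23.22 mol
V(O2) = nRT/P = 23.22 × 8.314 × 952.15 / 817 = 225.0 L

225 L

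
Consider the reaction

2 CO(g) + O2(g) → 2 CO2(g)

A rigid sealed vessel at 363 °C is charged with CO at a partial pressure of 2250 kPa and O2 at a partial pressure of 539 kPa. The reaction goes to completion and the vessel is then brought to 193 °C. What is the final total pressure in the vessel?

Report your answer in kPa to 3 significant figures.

1650 kPa

With V and T fixed, P_i ∝ n_i, so the mole ratios apply directly to partial pressures at 363 °C.
P(O2) required for 2250 kPa of CO = (1/2) × 2250 = 1125 kPa; available 539 kPa, so O2 is limiting.
P(CO) remaining = 2250 − (2/1) × 539 = 1172 kPa
P(gaseous products) = (2)/1 × 539 = 1078 kPa
P_total at 363 °C = 1172 + 1078 = 2250 kPa
Scaling to 193 °C: P = 2250 × 466.15/636.15 = 1649 kPa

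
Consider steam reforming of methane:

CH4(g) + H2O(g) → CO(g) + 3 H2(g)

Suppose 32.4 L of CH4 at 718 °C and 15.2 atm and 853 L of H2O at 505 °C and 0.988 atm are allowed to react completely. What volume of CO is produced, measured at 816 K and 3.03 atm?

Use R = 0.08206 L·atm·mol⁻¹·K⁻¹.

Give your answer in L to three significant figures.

134 L

n(CH4) = PV/RT = (15.2 × 32.4) / (0.08206 × 991.15) = 6.055 mol
n(H2O) = PV/RT = (0.988 × 853) / (0.08206 × 778.15) = 13.20 mol
For 6.055 mol CH4, stoichiometry requires (1/1) × 6.055 = 6.055 mol H2O; 13.20 mol is available, so CH4 is limiting.
n(CO) = (1/1) × 6.055 = 6.055 mol
V(CO) = nRT/P = 6.055 × 0.08206 × 816 / 3.03 = 133.8 L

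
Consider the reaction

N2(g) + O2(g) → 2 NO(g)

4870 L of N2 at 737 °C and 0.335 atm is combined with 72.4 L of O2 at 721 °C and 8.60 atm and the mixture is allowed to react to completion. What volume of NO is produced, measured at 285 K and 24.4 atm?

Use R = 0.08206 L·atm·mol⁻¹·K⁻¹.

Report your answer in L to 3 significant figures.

n(N2) = PV/RT = (0.335 × 4870) / (0.08206 × 1010.15) = 19.68 mol
n(O2) = PV/RT = (8.60 × 72.4) / (0.08206 × 994.15) = 7.632 mol
For 19.68 mol N2, stoichiometry requires (1/1) × 19.68 = 19.68 mol O2; 7.632 mol is available, so O2 is limiting.
n(NO) = (2/1) × 7.632 = 15.26 mol
V(NO) = nRT/P = 15.26 × 0.08206 × 285 / 24.4 = 14.63 L

14.6 L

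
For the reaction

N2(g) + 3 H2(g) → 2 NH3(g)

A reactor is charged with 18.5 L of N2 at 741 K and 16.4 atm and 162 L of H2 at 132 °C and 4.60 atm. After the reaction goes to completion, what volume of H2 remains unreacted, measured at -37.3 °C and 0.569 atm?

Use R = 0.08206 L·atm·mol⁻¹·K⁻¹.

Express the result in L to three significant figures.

253 L

n(N2) = PV/RT = (16.4 × 18.5) / (0.08206 × 741) = 4.990 mol
n(H2) = PV/RT = (4.60 × 162) / (0.08206 × 405.15) = 22.41 mol
For 4.990 mol N2, stoichiometry requires (3/1) × 4.990 = 14.97 mol H2; 22.41 mol is available, so N2 is limiting.
n(H2) consumed = (3/1) × 4.990 = 14.97 mol; remaining = 22.41 − 14.97 = 7.440 mol
V(H2) = nRT/P = 7.440 × 0.08206 × 235.85 / 0.569 = 253.1 L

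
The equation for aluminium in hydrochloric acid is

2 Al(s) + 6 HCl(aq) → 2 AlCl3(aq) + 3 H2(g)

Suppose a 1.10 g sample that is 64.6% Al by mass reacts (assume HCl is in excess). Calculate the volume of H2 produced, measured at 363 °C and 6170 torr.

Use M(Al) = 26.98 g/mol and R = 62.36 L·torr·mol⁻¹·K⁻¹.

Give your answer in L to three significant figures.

mass of Al = 1.10 × 64.6/100 = 0.7106 g
n(Al) = 0.7106 / 26.98 = 0.02634 mol
n(H2) = (3/2) × 0.02634 = 0.03951 mol
V = nRT/P = 0.03951 × 62.36 × 636.15 / 6170 = 0.2540 L

0.254 L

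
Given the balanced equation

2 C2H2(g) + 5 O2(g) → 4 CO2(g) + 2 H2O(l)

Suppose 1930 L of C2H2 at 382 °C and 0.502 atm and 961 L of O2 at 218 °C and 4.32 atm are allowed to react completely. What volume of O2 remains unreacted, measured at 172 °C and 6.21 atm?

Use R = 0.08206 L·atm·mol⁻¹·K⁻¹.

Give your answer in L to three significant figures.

n(C2H2) = PV/RT = (0.502 × 1930) / (0.08206 × 655.15) = 18.02 mol
n(O2) = PV/RT = (4.32 × 961) / (0.08206 × 491.15) = 103.0 mol
For 18.02 mol C2H2, stoichiometry requires (5/2) × 18.02 = 45.05 mol O2; 103.0 mol is available, so C2H2 is limiting.
n(O2) consumed = (5/2) × 18.02 = 45.05 mol; remaining = 103.0 − 45.05 = 57.95 mol
V(O2) = nRT/P = 57.95 × 0.08206 × 445.15 / 6.21 = 340.9 L

341 L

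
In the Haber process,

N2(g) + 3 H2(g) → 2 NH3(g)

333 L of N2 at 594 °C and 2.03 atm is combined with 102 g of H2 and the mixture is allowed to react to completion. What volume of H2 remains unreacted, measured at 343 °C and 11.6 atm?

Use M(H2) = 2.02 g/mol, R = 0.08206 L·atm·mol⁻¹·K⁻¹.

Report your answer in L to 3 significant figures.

95.9 L

n(N2) = PV/RT = (2.03 × 333) / (0.08206 × 867.15) = 9.500 mol
n(H2) = 102 / 2.02 = 50.50 mol
For 9.500 mol N2, stoichiometry requires (3/1) × 9.500 = 28.50 mol H2; 50.50 mol is available, so N2 is limiting.
n(H2) consumed = (3/1) × 9.500 = 28.50 mol; remaining = 50.50 − 28.50 = 22.00 mol
V(H2) = nRT/P = 22.00 × 0.08206 × 616.15 / 11.6 = 95.89 L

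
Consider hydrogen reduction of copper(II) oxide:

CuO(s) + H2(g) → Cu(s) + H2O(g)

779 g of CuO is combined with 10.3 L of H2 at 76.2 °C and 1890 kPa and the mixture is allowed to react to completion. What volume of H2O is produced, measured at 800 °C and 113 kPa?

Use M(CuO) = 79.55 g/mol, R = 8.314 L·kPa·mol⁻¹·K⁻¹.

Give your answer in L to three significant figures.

n(CuO) = 779 / 79.55 = 9.793 mol
n(H2) = PV/RT = (1890 × 10.3) / (8.314 × 349.35) = 6.702 mol
For 9.793 mol CuO, stoichiometry requires (1/1) × 9.793 = 9.793 mol H2; 6.702 mol is available, so H2 is limiting.
n(H2O) = (1/1) × 6.702 = 6.702 mol
V(H2O) = nRT/P = 6.702 × 8.314 × 1073.15 / 113 = 529.2 L

529 L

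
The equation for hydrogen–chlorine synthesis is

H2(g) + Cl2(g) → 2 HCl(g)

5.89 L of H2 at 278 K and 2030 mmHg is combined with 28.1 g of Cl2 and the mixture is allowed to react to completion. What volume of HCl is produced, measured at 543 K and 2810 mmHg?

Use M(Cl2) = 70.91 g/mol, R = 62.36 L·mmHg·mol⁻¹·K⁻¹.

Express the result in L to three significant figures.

n(H2) = PV/RT = (2030 × 5.89) / (62.36 × 278) = 0.6897 mol
n(Cl2) = 28.1 / 70.91 = 0.3963 mol
For 0.6897 mol H2, stoichiometry requires (1/1) × 0.6897 = 0.6897 mol Cl2; 0.3963 mol is available, so Cl2 is limiting.
n(HCl) = (2/1) × 0.3963 = 0.7926 mol
V(HCl) = nRT/P = 0.7926 × 62.36 × 543 / 2810 = 9.551 L

9.55 L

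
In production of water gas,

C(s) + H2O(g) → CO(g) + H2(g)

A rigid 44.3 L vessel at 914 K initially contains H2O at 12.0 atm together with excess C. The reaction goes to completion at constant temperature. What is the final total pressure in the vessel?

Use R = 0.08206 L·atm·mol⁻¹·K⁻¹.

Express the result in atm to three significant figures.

Rigid vessel, constant T ⇒ P scales with total gas moles (1 → 2).
P_final = (2/1) × 12.0 = 24.00 atm

24.0 atm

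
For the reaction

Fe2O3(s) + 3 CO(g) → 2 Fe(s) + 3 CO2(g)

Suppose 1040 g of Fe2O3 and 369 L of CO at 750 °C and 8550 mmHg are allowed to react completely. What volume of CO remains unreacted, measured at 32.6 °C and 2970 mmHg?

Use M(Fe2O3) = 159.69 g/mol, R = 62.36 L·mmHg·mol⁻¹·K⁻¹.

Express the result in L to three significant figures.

n(Fe2O3) = 1040 / 159.69 = 6.513 mol
n(CO) = PV/RT = (8550 × 369) / (62.36 × 1023.15) = 49.45 mol
For 6.513 mol Fe2O3, stoichiometry requires (3/1) × 6.513 = 19.54 mol CO; 49.45 mol is available, so Fe2O3 is limiting.
n(CO) consumed = (3/1) × 6.513 = 19.54 mol; remaining = 49.45 − 19.54 = 29.91 mol
V(CO) = nRT/P = 29.91 × 62.36 × 305.75 / 2970 = 192.0 L

192 L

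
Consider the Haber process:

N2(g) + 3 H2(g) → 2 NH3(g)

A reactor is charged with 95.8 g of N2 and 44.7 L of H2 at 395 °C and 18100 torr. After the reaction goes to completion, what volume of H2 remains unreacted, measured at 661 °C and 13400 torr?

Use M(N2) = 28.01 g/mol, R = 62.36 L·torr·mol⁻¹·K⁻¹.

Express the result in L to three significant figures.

39.8 L

n(N2) = 95.8 / 28.01 = 3.420 mol
n(H2) = PV/RT = (18100 × 44.7) / (62.36 × 668.15) = 19.42 mol
For 3.420 mol N2, stoichiometry requires (3/1) × 3.420 = 10.26 mol H2; 19.42 mol is available, so N2 is limiting.
n(H2) consumed = (3/1) × 3.420 = 10.26 mol; remaining = 19.42 − 10.26 = 9.160 mol
V(H2) = nRT/P = 9.160 × 62.36 × 934.15 / 13400 = 39.82 L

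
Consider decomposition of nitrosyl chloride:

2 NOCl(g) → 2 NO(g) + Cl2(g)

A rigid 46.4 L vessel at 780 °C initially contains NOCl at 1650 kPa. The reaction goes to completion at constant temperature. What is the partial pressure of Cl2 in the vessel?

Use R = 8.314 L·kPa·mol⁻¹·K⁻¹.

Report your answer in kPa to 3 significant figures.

n(NOCl)₀ = PV/RT = (1650 × 46.4) / (8.314 × 1053.15) = 8.744 mol
n(Cl2) = (1/2) × 8.744 = 4.372 mol
P(Cl2) = nRT/V = 4.372 × 8.314 × 1053.15 / 46.4 = 825.0 kPa

825 kPa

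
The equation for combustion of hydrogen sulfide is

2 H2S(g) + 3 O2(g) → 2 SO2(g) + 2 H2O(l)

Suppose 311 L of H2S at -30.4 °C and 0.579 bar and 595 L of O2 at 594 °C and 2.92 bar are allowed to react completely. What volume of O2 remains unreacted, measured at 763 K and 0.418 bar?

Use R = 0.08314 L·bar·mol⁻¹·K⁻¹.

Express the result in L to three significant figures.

n(H2S) = PV/RT = (0.579 × 311) / (0.08314 × 242.75) = 8.922 mol
n(O2) = PV/RT = (2.92 × 595) / (0.08314 × 867.15) = 24.10 mol
For 8.922 mol H2S, stoichiometry requires (3/2) × 8.922 = 13.38 mol O2; 24.10 mol is available, so H2S is limiting.
n(O2) consumed = (3/2) × 8.922 = 13.38 mol; remaining = 24.10 − 13.38 = 10.72 mol
V(O2) = nRT/P = 10.72 × 0.08314 × 763 / 0.418 = 1627 L

1630 L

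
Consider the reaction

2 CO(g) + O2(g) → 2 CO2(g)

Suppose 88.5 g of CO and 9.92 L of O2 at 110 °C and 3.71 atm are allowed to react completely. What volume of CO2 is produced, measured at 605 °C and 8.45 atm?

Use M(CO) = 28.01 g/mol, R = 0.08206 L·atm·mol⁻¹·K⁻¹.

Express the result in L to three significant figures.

n(CO) = 88.5 / 28.01 = 3.160 mol
n(O2) = PV/RT = (3.71 × 9.92) / (0.08206 × 383.15) = 1.171 mol
For 3.160 mol CO, stoichiometry requires (1/2) × 3.160 = 1.580 mol O2; 1.171 mol is available, so O2 is limiting.
n(CO2) = (2/1) × 1.171 = 2.342 mol
V(CO2) = nRT/P = 2.342 × 0.08206 × 878.15 / 8.45 = 19.97 L

20.0 L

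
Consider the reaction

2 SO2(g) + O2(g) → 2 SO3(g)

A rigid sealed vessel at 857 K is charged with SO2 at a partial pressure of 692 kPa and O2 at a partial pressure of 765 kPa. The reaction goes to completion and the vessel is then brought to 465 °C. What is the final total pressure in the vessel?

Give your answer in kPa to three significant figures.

Because the vessel is rigid and T is held at 857 K, work the stoichiometry in partial pressures (P_i = n_iRT/V).
P(O2) required for 692 kPa of SO2 = (1/2) × 692 = 346.0 kPa; available 765 kPa, so SO2 is limiting.
P(O2) remaining = 765 − (1/2) × 692 = 419.0 kPa
P(gaseous products) = (2)/2 × 692 = 692.0 kPa
P_total at 857 K = 419.0 + 692.0 = 1111 kPa
Scaling to 465 °C: P = 1111 × 738.15/857 = 956.9 kPa

957 kPa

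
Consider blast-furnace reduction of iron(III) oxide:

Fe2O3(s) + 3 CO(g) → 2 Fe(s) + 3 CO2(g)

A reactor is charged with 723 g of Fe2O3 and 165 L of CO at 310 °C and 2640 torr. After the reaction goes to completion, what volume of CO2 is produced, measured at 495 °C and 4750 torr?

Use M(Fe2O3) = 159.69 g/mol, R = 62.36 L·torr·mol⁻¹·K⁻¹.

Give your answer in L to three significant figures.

n(Fe2O3) = 723 / 159.69 = 4.528 mol
n(CO) = PV/RT = (2640 × 165) / (62.36 × 583.15) = 11.98 mol
For 4.528 mol Fe2O3, stoichiometry requires (3/1) × 4.528 = 13.58 mol CO; 11.98 mol is available, so CO is limiting.
n(CO2) = (3/3) × 11.98 = 11.98 mol
V(CO2) = nRT/P = 11.98 × 62.36 × 768.15 / 4750 = 120.8 L

121 L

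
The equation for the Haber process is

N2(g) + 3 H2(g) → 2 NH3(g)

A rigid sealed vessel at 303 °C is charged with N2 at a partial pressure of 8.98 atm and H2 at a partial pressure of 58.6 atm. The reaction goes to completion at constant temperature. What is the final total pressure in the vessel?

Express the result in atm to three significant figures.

49.6 atm

With V and T fixed, P_i ∝ n_i, so the mole ratios apply directly to partial pressures at 303 °C.
P(H2) required for 8.98 atm of N2 = (3/1) × 8.98 = 26.94 atm; available 58.6 atm, so N2 is limiting.
P(H2) remaining = 58.6 − (3/1) × 8.98 = 31.66 atm
P(gaseous products) = (2)/1 × 8.98 = 17.96 atm
P_total at 303 °C = 31.66 + 17.96 = 49.62 atm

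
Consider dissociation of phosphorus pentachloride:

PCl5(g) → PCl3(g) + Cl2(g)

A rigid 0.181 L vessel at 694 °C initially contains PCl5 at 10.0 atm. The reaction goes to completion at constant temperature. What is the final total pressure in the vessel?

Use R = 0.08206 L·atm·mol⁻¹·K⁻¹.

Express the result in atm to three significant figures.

Since T and V are fixed, P_final/P_initial = n_final/n_initial = 2/1.
P_final = (2/1) × 10.0 = 20.00 atm

20.0 atm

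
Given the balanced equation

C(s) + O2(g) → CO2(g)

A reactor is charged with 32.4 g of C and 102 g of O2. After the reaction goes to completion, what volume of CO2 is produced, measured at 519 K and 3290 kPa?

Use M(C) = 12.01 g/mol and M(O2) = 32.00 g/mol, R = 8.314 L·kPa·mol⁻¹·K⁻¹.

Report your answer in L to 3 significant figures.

n(C) = 32.4 / 12.01 = 2.698 mol
n(O2) = 102 / 32.00 = 3.188 mol
For 2.698 mol C, stoichiometry requires (1/1) × 2.698 = 2.698 mol O2; 3.188 mol is available, so C is limiting.
n(CO2) = (1/1) × 2.698 = 2.698 mol
V(CO2) = nRT/P = 2.698 × 8.314 × 519 / 3290 = 3.539 L

3.54 L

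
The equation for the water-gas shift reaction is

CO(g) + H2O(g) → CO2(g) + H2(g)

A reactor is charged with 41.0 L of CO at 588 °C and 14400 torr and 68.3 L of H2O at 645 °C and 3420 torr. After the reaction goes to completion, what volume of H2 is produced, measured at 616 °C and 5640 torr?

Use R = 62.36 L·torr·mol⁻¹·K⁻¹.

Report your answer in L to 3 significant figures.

40.1 L

n(CO) = PV/RT = (14400 × 41.0) / (62.36 × 861.15) = 10.99 mol
n(H2O) = PV/RT = (3420 × 68.3) / (62.36 × 918.15) = 4.080 mol
For 10.99 mol CO, stoichiometry requires (1/1) × 10.99 = 10.99 mol H2O; 4.080 mol is available, so H2O is limiting.
n(H2) = (1/1) × 4.080 = 4.080 mol
V(H2) = nRT/P = 4.080 × 62.36 × 889.15 / 5640 = 40.11 L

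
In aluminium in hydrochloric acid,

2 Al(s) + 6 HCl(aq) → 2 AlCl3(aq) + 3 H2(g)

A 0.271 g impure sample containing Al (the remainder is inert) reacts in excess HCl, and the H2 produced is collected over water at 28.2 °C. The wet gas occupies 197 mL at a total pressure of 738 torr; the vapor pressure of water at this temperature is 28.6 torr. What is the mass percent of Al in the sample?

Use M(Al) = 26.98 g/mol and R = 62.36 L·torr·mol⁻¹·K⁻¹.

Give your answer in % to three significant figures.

49.4 %

P(H2) = 738 − 28.6 = 709.4 torr
n(H2) = PV/RT = (709.4 × 0.1970) / (62.36 × 301.35) = 0.007437 mol
n(Al) = (2/3) × 0.007437 = 0.004958 mol
m(Al) = 0.004958 × 26.98 = 0.1338 g
%Al = 0.1338 / 0.271 × 100 = 49.37%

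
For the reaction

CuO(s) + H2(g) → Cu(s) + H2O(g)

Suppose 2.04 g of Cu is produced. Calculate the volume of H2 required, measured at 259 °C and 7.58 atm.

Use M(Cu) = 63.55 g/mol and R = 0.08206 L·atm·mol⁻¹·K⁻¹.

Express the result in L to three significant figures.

n(Cu) = 2.040 / 63.55 = 0.03210 mol
n(H2) = (1/1) × 0.03210 = 0.03210 mol
V = nRT/P = 0.03210 × 0.08206 × 532.15 / 7.58 = 0.1849 L

0.185 L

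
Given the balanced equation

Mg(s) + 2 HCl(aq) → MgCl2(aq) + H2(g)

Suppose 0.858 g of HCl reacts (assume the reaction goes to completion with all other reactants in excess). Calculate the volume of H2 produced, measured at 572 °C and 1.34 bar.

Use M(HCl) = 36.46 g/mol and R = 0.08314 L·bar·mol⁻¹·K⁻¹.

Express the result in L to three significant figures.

n(HCl) = 0.8580 / 36.46 = 0.02353 mol
n(H2) = (1/2) × 0.02353 = 0.01176 mol
V = nRT/P = 0.01176 × 0.08314 × 845.15 / 1.34 = 0.6167 L

0.617 L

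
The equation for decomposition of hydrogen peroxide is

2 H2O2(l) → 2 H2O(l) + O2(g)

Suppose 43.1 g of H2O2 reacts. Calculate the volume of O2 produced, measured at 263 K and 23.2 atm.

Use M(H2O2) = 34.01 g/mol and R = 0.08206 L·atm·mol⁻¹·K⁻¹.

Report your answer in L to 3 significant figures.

n(H2O2) = 43.10 / 34.01 = 1.267 mol
n(O2) = (1/2) × 1.267 = 0.6335 mol
V = nRT/P = 0.6335 × 0.08206 × 263 / 23.2 = 0.5893 L

0.589 L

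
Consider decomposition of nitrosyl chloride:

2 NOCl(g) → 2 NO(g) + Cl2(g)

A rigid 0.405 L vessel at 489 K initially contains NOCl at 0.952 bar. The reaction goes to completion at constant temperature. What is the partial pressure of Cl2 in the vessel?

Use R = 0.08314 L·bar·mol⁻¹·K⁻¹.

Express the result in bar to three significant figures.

0.476 bar

n(NOCl)₀ = PV/RT = (0.952 × 0.405) / (0.08314 × 489) = 0.009484 mol
n(Cl2) = (1/2) × 0.009484 = 0.004742 mol
P(Cl2) = nRT/V = 0.004742 × 0.08314 × 489 / 0.405 = 0.4760 bar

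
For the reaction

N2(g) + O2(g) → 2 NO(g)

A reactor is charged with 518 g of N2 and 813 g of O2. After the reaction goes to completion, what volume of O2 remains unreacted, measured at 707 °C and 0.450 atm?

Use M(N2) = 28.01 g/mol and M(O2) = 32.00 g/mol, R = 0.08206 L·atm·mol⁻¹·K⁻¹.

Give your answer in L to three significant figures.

1240 L

n(N2) = 518 / 28.01 = 18.49 mol
n(O2) = 813 / 32.00 = 25.41 mol
For 18.49 mol N2, stoichiometry requires (1/1) × 18.49 = 18.49 mol O2; 25.41 mol is available, so N2 is limiting.
n(O2) consumed = (1/1) × 18.49 = 18.49 mol; remaining = 25.41 − 18.49 = 6.920 mol
V(O2) = nRT/P = 6.920 × 0.08206 × 980.15 / 0.450 = 1237 L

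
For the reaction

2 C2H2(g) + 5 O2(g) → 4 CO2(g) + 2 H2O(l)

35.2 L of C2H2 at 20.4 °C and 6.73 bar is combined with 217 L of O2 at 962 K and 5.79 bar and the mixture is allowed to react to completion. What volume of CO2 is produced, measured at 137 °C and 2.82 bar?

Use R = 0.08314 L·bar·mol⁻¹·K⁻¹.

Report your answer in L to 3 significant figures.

n(C2H2) = PV/RT = (6.73 × 35.2) / (0.08314 × 293.55) = 9.707 mol
n(O2) = PV/RT = (5.79 × 217) / (0.08314 × 962) = 15.71 mol
For 9.707 mol C2H2, stoichiometry requires (5/2) × 9.707 = 24.27 mol O2; 15.71 mol is available, so O2 is limiting.
n(CO2) = (4/5) × 15.71 = 12.57 mol
V(CO2) = nRT/P = 12.57 × 0.08314 × 410.15 / 2.82 = 152.0 L

152 L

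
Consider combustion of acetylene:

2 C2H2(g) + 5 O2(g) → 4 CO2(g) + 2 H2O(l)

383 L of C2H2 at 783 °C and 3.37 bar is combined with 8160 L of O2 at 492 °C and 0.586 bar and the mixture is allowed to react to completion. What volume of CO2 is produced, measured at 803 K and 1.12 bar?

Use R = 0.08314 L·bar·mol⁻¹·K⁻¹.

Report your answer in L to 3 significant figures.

n(C2H2) = PV/RT = (3.37 × 383) / (0.08314 × 1056.15) = 14.70 mol
n(O2) = PV/RT = (0.586 × 8160) / (0.08314 × 765.15) = 75.17 mol
For 14.70 mol C2H2, stoichiometry requires (5/2) × 14.70 = 36.75 mol O2; 75.17 mol is available, so C2H2 is limiting.
n(CO2) = (4/2) × 14.70 = 29.40 mol
V(CO2) = nRT/P = 29.40 × 0.08314 × 803 / 1.12 = 1752 L

1750 L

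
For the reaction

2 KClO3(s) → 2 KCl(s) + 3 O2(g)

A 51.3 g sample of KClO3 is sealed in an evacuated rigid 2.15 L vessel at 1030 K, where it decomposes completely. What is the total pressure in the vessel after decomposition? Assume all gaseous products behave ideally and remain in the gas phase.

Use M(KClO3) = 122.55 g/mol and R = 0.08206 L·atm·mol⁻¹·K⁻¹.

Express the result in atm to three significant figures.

n(KClO3) = 51.3 / 122.55 = 0.4186 mol
n(gas produced) = (3/2) × 0.4186 = 0.6279 mol
P = nRT/V = 0.6279 × 0.08206 × 1030 / 2.15 = 24.68 atm

24.7 atm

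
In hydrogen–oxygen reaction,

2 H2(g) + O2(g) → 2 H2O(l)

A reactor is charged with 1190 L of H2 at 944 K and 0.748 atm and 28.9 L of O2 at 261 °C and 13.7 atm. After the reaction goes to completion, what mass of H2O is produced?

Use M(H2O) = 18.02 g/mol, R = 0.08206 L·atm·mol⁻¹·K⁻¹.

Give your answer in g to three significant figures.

207 g

n(H2) = PV/RT = (0.748 × 1190) / (0.08206 × 944) = 11.49 mol
n(O2) = PV/RT = (13.7 × 28.9) / (0.08206 × 534.15) = 9.033 mol
For 11.49 mol H2, stoichiometry requires (1/2) × 11.49 = 5.745 mol O2; 9.033 mol is available, so H2 is limiting.
n(H2O) = (2/2) × 11.49 = 11.49 mol
m(H2O) = 11.49 × 18.02 = 207.0 g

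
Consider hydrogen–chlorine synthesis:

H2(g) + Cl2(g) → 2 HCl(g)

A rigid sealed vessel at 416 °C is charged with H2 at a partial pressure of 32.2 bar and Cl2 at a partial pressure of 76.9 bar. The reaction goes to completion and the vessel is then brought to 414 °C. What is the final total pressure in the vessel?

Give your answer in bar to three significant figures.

109 bar

With V and T fixed, P_i ∝ n_i, so the mole ratios apply directly to partial pressures at 416 °C.
P(Cl2) required for 32.2 bar of H2 = (1/1) × 32.2 = 32.20 bar; available 76.9 bar, so H2 is limiting.
P(Cl2) remaining = 76.9 − (1/1) × 32.2 = 44.70 bar
P(gaseous products) = (2)/1 × 32.2 = 64.40 bar
P_total at 416 °C = 44.70 + 64.40 = 109.1 bar
Scaling to 414 °C: P = 109.1 × 687.15/689.15 = 108.8 bar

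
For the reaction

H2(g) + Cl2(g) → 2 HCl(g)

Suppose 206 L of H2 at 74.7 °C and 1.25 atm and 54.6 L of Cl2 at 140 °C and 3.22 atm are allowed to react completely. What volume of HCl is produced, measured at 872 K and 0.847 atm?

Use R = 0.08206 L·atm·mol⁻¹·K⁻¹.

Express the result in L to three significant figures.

876 L

n(H2) = PV/RT = (1.25 × 206) / (0.08206 × 347.85) = 9.021 mol
n(Cl2) = PV/RT = (3.22 × 54.6) / (0.08206 × 413.15) = 5.186 mol
For 9.021 mol H2, stoichiometry requires (1/1) × 9.021 = 9.021 mol Cl2; 5.186 mol is available, so Cl2 is limiting.
n(HCl) = (2/1) × 5.186 = 10.37 mol
V(HCl) = nRT/P = 10.37 × 0.08206 × 872 / 0.847 = 876.1 L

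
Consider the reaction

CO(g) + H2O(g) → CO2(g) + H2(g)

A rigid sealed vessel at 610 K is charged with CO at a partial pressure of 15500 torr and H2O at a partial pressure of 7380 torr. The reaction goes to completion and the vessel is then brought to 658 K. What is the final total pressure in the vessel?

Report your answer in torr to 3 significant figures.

With V and T fixed, P_i ∝ n_i, so the mole ratios apply directly to partial pressures at 610 K.
P(H2O) required for 15500 torr of CO = (1/1) × 15500 = 15500 torr; available 7380 torr, so H2O is limiting.
P(CO) remaining = 15500 − (1/1) × 7380 = 8120 torr
P(gaseous products) = (1+1)/1 × 7380 = 14760 torr
P_total at 610 K = 8120 + 14760 = 22880 torr
Scaling to 658 K: P = 22880 × 658/610 = 24680 torr

24700 torr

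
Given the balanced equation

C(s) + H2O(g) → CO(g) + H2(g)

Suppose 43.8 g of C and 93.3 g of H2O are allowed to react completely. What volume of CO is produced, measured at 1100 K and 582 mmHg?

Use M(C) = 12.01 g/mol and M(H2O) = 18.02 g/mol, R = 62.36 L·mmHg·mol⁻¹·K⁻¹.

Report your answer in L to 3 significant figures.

430 L

n(C) = 43.8 / 12.01 = 3.647 mol
n(H2O) = 93.3 / 18.02 = 5.178 mol
For 3.647 mol C, stoichiometry requires (1/1) × 3.647 = 3.647 mol H2O; 5.178 mol is available, so C is limiting.
n(CO) = (1/1) × 3.647 = 3.647 mol
V(CO) = nRT/P = 3.647 × 62.36 × 1100 / 582 = 429.8 L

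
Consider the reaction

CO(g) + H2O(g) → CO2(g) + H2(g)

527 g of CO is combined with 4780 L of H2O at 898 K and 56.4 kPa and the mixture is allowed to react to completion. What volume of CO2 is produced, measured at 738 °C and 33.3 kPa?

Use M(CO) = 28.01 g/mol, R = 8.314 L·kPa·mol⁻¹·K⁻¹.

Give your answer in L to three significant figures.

n(CO) = 527 / 28.01 = 18.81 mol
n(H2O) = PV/RT = (56.4 × 4780) / (8.314 × 898) = 36.11 mol
For 18.81 mol CO, stoichiometry requires (1/1) × 18.81 = 18.81 mol H2O; 36.11 mol is available, so CO is limiting.
n(CO2) = (1/1) × 18.81 = 18.81 mol
V(CO2) = nRT/P = 18.81 × 8.314 × 1011.15 / 33.3 = 4749 L

4750 L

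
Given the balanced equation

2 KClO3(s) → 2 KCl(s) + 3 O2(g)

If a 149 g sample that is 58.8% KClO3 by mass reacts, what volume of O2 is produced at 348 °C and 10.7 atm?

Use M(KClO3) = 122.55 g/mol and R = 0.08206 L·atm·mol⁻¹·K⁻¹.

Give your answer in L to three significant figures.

5.11 L

mass of KClO3 = 149 × 58.8/100 = 87.61 g
n(KClO3) = 87.61 / 122.55 = 0.7149 mol
n(O2) = (3/2) × 0.7149 = 1.072 mol
V = nRT/P = 1.072 × 0.08206 × 621.15 / 10.7 = 5.107 L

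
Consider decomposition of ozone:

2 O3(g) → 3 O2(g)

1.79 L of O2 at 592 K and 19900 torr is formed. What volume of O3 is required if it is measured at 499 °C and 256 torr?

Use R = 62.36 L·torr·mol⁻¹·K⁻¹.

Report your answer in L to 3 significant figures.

121 L

n(O2) = PV/RT = (19900 × 1.79) / (62.36 × 592) = 0.9649 mol
n(O3) = (2/3) × 0.9649 = 0.6433 mol
V = nRT/P = 0.6433 × 62.36 × 772.15 / 256 = 121.0 L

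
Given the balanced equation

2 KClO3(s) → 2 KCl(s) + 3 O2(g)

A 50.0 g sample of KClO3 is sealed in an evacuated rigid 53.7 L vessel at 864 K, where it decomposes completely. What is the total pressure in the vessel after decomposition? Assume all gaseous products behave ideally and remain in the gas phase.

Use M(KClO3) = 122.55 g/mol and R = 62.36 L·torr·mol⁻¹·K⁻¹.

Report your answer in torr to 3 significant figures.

614 torr

n(KClO3) = 50.0 / 122.55 = 0.4080 mol
n(gas produced) = (3/2) × 0.4080 = 0.6120 mol
P = nRT/V = 0.6120 × 62.36 × 864 / 53.7 = 614.0 torr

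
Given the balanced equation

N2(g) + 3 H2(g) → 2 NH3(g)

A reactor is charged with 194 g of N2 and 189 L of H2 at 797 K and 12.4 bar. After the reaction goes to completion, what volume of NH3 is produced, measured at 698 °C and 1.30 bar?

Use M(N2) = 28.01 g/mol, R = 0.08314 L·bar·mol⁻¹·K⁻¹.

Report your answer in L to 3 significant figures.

n(N2) = 194 / 28.01 = 6.926 mol
n(H2) = PV/RT = (12.4 × 189) / (0.08314 × 797) = 35.37 mol
For 6.926 mol N2, stoichiometry requires (3/1) × 6.926 = 20.78 mol H2; 35.37 mol is available, so N2 is limiting.
n(NH3) = (2/1) × 6.926 = 13.85 mol
V(NH3) = nRT/P = 13.85 × 0.08314 × 971.15 / 1.30 = 860.2 L

860 L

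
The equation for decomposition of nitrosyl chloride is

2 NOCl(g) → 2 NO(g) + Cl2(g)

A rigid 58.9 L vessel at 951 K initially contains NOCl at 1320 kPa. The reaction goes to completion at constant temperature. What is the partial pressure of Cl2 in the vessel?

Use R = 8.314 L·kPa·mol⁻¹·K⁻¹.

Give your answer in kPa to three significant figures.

n(NOCl)₀ = PV/RT = (1320 × 58.9) / (8.314 × 951) = 9.833 mol
n(Cl2) = (1/2) × 9.833 = 4.917 mol
P(Cl2) = nRT/V = 4.917 × 8.314 × 951 / 58.9 = 660.0 kPa

660 kPa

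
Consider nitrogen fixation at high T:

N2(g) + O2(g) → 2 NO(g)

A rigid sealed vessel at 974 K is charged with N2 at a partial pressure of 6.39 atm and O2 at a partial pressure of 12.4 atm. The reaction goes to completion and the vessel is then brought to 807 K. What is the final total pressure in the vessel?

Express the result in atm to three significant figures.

With V and T fixed, P_i ∝ n_i, so the mole ratios apply directly to partial pressures at 974 K.
P(O2) required for 6.39 atm of N2 = (1/1) × 6.39 = 6.390 atm; available 12.4 atm, so N2 is limiting.
P(O2) remaining = 12.4 − (1/1) × 6.39 = 6.010 atm
P(gaseous products) = (2)/1 × 6.39 = 12.78 atm
P_total at 974 K = 6.010 + 12.78 = 18.79 atm
Scaling to 807 K: P = 18.79 × 807/974 = 15.57 atm

15.6 atm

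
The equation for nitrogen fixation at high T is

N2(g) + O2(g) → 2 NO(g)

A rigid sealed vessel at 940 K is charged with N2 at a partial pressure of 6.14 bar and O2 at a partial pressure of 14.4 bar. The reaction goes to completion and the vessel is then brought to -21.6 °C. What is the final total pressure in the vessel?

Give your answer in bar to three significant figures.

At constant V, partial pressures at 940 K are proportional to moles, so apply stoichiometry directly to pressures.
P(O2) required for 6.14 bar of N2 = (1/1) × 6.14 = 6.140 bar; available 14.4 bar, so N2 is limiting.
P(O2) remaining = 14.4 − (1/1) × 6.14 = 8.260 bar
P(gaseous products) = (2)/1 × 6.14 = 12.28 bar
P_total at 940 K = 8.260 + 12.28 = 20.54 bar
Scaling to -21.6 °C: P = 20.54 × 251.55/940 = 5.497 bar

5.50 bar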